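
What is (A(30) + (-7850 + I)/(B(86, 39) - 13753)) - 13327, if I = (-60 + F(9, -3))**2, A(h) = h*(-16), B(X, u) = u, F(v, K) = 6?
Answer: -94672132/6857 ≈ -13807.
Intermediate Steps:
A(h) = -16*h
I = 2916 (I = (-60 + 6)**2 = (-54)**2 = 2916)
(A(30) + (-7850 + I)/(B(86, 39) - 13753)) - 13327 = (-16*30 + (-7850 + 2916)/(39 - 13753)) - 13327 = (-480 - 4934/(-13714)) - 13327 = (-480 - 4934*(-1/13714)) - 13327 = (-480 + 2467/6857) - 13327 = -3288893/6857 - 13327 = -94672132/6857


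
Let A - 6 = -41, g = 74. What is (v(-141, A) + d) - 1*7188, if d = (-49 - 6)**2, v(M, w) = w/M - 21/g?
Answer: -43437113/10434 ≈ -4163.0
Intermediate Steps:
A = -35 (A = 6 - 41 = -35)
v(M, w) = -21/74 + w/M (v(M, w) = w/M - 21/74 = -21/74 + w/M)
d = 3025 (d = (-55)**2 = 3025)
(v(-141, A) + d) - 1*7188 = ((-21/74 - 35/(-141)) + 3025) - 1*7188 = ((-21/74 - 35*(-1/141)) + 3025) - 7188 = ((-21/74 + 35/141) + 3025) - 7188 = (-371/10434 + 3025) - 7188 = 31562479/10434 - 7188 = -43437113/10434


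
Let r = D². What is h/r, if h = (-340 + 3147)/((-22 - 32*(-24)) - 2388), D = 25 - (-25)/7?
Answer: -137543/65680000 ≈ -0.0020941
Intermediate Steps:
D = 200/7 (D = 25 - (-25)/7 = 25 - 1*(-25/7) = 25 + 25/7 = 200/7 ≈ 28.571)
h = -2807/1642 (h = 2807/((-22 + 768) - 2388) = 2807/(746 - 2388) = 2807/(-1642) = 2807*(-1/1642) = -2807/1642 ≈ -1.7095)
r = 40000/49 (r = (200/7)² = 40000/49 ≈ 816.33)
h/r = -2807/(1642*40000/49) = -2807/1642*49/40000 = -137543/65680000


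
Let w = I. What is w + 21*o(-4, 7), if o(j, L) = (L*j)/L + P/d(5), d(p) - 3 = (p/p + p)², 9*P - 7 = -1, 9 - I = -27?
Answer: -1858/39 ≈ -47.641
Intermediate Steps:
I = 36 (I = 9 - 1*(-27) = 9 + 27 = 36)
w = 36
P = ⅔ (P = 7/9 + (⅑)*(-1) = 7/9 - ⅑ = ⅔ ≈ 0.66667)
d(p) = 3 + (1 + p)² (d(p) = 3 + (p/p + p)² = 3 + (1 + p)²)
o(j, L) = 2/117 + j (o(j, L) = (L*j)/L + 2/(3*(3 + (1 + 5)²)) = j + 2/(3*(3 + 6²)) = j + 2/(3*(3 + 36)) = j + (⅔)/39 = j + (⅔)*(1/39) = j + 2/117 = 2/117 + j)
w + 21*o(-4, 7) = 36 + 21*(2/117 - 4) = 36 + 21*(-466/117) = 36 - 3262/39 = -1858/39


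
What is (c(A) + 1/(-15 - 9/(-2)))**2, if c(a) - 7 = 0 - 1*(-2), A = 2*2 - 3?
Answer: 34969/441 ≈ 79.295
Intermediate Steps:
A = 1 (A = 4 - 3 = 1)
c(a) = 9 (c(a) = 7 + (0 - 1*(-2)) = 7 + (0 + 2) = 7 + 2 = 9)
(c(A) + 1/(-15 - 9/(-2)))**2 = (9 + 1/(-15 - 9/(-2)))**2 = (9 + 1/(-15 - 9*(-1/2)))**2 = (9 + 1/(-15 + 9/2))**2 = (9 + 1/(-21/2))**2 = (9 - 2/21)**2 = (187/21)**2 = 34969/441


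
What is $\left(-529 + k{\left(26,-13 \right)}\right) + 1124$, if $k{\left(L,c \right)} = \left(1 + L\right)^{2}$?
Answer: $1324$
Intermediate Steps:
$\left(-529 + k{\left(26,-13 \right)}\right) + 1124 = \left(-529 + \left(1 + 26\right)^{2}\right) + 1124 = \left(-529 + 27^{2}\right) + 1124 = \left(-529 + 729\right) + 1124 = 200 + 1124 = 1324$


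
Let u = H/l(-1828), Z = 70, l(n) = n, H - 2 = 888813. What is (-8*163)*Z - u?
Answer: -165971025/1828 ≈ -90794.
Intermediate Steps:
H = 888815 (H = 2 + 888813 = 888815)
u = -888815/1828 (u = 888815/(-1828) = 888815*(-1/1828) = -888815/1828 ≈ -486.22)
(-8*163)*Z - u = -8*163*70 - 1*(-888815/1828) = -1304*70 + 888815/1828 = -91280 + 888815/1828 = -165971025/1828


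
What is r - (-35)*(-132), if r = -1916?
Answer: -6536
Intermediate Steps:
r - (-35)*(-132) = -1916 - (-35)*(-132) = -1916 - 1*4620 = -1916 - 4620 = -6536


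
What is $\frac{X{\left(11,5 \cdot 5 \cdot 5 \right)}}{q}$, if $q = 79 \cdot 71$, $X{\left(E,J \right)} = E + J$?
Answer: $\frac{136}{5609} \approx 0.024247$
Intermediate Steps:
$q = 5609$
$\frac{X{\left(11,5 \cdot 5 \cdot 5 \right)}}{q} = \frac{11 + 5 \cdot 5 \cdot 5}{5609} = \left(11 + 25 \cdot 5\right) \frac{1}{5609} = \left(11 + 125\right) \frac{1}{5609} = 136 \cdot \frac{1}{5609} = \frac{136}{5609}$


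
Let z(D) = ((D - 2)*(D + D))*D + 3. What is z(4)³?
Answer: 300763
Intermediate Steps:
z(D) = 3 + 2*D²*(-2 + D) (z(D) = ((-2 + D)*(2*D))*D + 3 = (2*D*(-2 + D))*D + 3 = 2*D²*(-2 + D) + 3 = 3 + 2*D²*(-2 + D))
z(4)³ = (3 - 4*4² + 2*4³)³ = (3 - 4*16 + 2*64)³ = (3 - 64 + 128)³ = 67³ = 300763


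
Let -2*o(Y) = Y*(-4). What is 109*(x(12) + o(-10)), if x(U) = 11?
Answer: -981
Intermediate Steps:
o(Y) = 2*Y (o(Y) = -Y*(-4)/2 = -(-2)*Y = 2*Y)
109*(x(12) + o(-10)) = 109*(11 + 2*(-10)) = 109*(11 - 20) = 109*(-9) = -981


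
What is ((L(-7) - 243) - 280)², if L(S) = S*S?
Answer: 224676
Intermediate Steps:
L(S) = S²
((L(-7) - 243) - 280)² = (((-7)² - 243) - 280)² = ((49 - 243) - 280)² = (-194 - 280)² = (-474)² = 224676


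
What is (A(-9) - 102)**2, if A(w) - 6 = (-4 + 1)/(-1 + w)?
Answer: 915849/100 ≈ 9158.5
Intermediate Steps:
A(w) = 6 - 3/(-1 + w) (A(w) = 6 + (-4 + 1)/(-1 + w) = 6 - 3/(-1 + w))
(A(-9) - 102)**2 = (3*(-3 + 2*(-9))/(-1 - 9) - 102)**2 = (3*(-3 - 18)/(-10) - 102)**2 = (3*(-1/10)*(-21) - 102)**2 = (63/10 - 102)**2 = (-957/10)**2 = 915849/100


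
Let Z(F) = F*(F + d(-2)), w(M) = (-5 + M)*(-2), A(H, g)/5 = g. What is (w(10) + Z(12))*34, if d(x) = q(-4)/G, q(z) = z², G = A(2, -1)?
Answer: 16252/5 ≈ 3250.4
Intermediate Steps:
A(H, g) = 5*g
w(M) = 10 - 2*M
G = -5 (G = 5*(-1) = -5)
d(x) = -16/5 (d(x) = (-4)²/(-5) = 16*(-⅕) = -16/5)
Z(F) = F*(-16/5 + F) (Z(F) = F*(F - 16/5) = F*(-16/5 + F))
(w(10) + Z(12))*34 = ((10 - 2*10) + (⅕)*12*(-16 + 5*12))*34 = ((10 - 20) + (⅕)*12*(-16 + 60))*34 = (-10 + (⅕)*12*44)*34 = (-10 + 528/5)*34 = (478/5)*34 = 16252/5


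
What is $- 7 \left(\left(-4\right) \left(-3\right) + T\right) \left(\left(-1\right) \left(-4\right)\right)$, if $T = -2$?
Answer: $-280$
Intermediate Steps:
$- 7 \left(\left(-4\right) \left(-3\right) + T\right) \left(\left(-1\right) \left(-4\right)\right) = - 7 \left(\left(-4\right) \left(-3\right) - 2\right) \left(\left(-1\right) \left(-4\right)\right) = - 7 \left(12 - 2\right) 4 = \left(-7\right) 10 \cdot 4 = \left(-70\right) 4 = -280$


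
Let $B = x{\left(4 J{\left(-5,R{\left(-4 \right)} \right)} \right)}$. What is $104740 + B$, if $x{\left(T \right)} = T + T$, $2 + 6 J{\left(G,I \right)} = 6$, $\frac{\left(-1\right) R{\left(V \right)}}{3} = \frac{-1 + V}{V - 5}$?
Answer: $\frac{314236}{3} \approx 1.0475 \cdot 10^{5}$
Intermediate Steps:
$R{\left(V \right)} = - \frac{3 \left(-1 + V\right)}{-5 + V}$ ($R{\left(V \right)} = - 3 \frac{-1 + V}{V - 5} = - 3 \frac{-1 + V}{-5 + V} = - \frac{3 \left(-1 + V\right)}{-5 + V}$)
$J{\left(G,I \right)} = \frac{2}{3}$ ($J{\left(G,I \right)} = - \frac{1}{3} + \frac{1}{6} \cdot 6 = - \frac{1}{3} + 1 = \frac{2}{3}$)
$x{\left(T \right)} = 2 T$
$B = \frac{16}{3}$ ($B = 2 \cdot 4 \cdot \frac{2}{3} = 2 \cdot \frac{8}{3} = \frac{16}{3} \approx 5.3333$)
$104740 + B = 104740 + \frac{16}{3} = \frac{314236}{3}$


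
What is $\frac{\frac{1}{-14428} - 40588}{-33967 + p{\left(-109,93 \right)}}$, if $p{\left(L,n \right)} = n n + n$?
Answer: $\frac{117120733}{72789260} \approx 1.609$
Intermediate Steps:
$p{\left(L,n \right)} = n + n^{2}$ ($p{\left(L,n \right)} = n^{2} + n = n + n^{2}$)
$\frac{\frac{1}{-14428} - 40588}{-33967 + p{\left(-109,93 \right)}} = \frac{\frac{1}{-14428} - 40588}{-33967 + 93 \left(1 + 93\right)} = \frac{- \frac{1}{14428} - 40588}{-33967 + 93 \cdot 94} = - \frac{585603665}{14428 \left(-33967 + 8742\right)} = - \frac{585603665}{14428 \left(-25225\right)} = \left(- \frac{585603665}{14428}\right) \left(- \frac{1}{25225}\right) = \frac{117120733}{72789260}$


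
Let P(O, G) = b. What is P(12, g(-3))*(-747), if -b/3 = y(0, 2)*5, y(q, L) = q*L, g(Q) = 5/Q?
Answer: 0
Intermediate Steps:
y(q, L) = L*q
b = 0 (b = -3*2*0*5 = -0*5 = -3*0 = 0)
P(O, G) = 0
P(12, g(-3))*(-747) = 0*(-747) = 0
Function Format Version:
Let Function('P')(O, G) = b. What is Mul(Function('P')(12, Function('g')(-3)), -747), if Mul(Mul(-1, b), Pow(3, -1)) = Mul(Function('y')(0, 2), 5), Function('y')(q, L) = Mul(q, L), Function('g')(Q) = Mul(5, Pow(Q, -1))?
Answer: 0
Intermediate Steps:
Function('y')(q, L) = Mul(L, q)
b = 0 (b = Mul(-3, Mul(Mul(2, 0), 5)) = Mul(-3, Mul(0, 5)) = Mul(-3, 0) = 0)
Function('P')(O, G) = 0
Mul(Function('P')(12, Function('g')(-3)), -747) = Mul(0, -747) = 0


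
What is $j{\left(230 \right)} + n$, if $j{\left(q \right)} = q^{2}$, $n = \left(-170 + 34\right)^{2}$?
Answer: $71396$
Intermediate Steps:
$n = 18496$ ($n = \left(-136\right)^{2} = 18496$)
$j{\left(230 \right)} + n = 230^{2} + 18496 = 52900 + 18496 = 71396$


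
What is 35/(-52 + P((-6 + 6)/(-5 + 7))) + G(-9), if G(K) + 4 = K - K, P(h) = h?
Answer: -243/52 ≈ -4.6731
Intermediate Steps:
G(K) = -4 (G(K) = -4 + (K - K) = -4 + 0 = -4)
35/(-52 + P((-6 + 6)/(-5 + 7))) + G(-9) = 35/(-52 + (-6 + 6)/(-5 + 7)) - 4 = 35/(-52 + 0/2) - 4 = 35/(-52 + 0*(½)) - 4 = 35/(-52 + 0) - 4 = 35/(-52) - 4 = 35*(-1/52) - 4 = -35/52 - 4 = -243/52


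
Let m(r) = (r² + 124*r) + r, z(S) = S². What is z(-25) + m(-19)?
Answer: -1389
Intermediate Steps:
m(r) = r² + 125*r
z(-25) + m(-19) = (-25)² - 19*(125 - 19) = 625 - 19*106 = 625 - 2014 = -1389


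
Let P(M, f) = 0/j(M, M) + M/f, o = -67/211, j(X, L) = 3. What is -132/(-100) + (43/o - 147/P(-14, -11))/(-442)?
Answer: 2795099/1480700 ≈ 1.8877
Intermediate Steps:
o = -67/211 (o = -67*1/211 = -67/211 ≈ -0.31754)
P(M, f) = M/f (P(M, f) = 0/3 + M/f = 0*(⅓) + M/f = 0 + M/f = M/f)
-132/(-100) + (43/o - 147/P(-14, -11))/(-442) = -132/(-100) + (43/(-67/211) - 147/((-14/(-11))))/(-442) = -132*(-1/100) + (43*(-211/67) - 147/((-14*(-1/11))))*(-1/442) = 33/25 + (-9073/67 - 147/14/11)*(-1/442) = 33/25 + (-9073/67 - 147*11/14)*(-1/442) = 33/25 + (-9073/67 - 231/2)*(-1/442) = 33/25 - 33623/134*(-1/442) = 33/25 + 33623/59228 = 2795099/1480700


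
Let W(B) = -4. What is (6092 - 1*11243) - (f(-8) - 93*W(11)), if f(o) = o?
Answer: -5515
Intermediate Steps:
(6092 - 1*11243) - (f(-8) - 93*W(11)) = (6092 - 1*11243) - (-8 - 93*(-4)) = (6092 - 11243) - (-8 + 372) = -5151 - 1*364 = -5151 - 364 = -5515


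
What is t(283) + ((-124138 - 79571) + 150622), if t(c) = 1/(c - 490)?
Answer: -10989010/207 ≈ -53087.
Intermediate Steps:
t(c) = 1/(-490 + c)
t(283) + ((-124138 - 79571) + 150622) = 1/(-490 + 283) + ((-124138 - 79571) + 150622) = 1/(-207) + (-203709 + 150622) = -1/207 - 53087 = -10989010/207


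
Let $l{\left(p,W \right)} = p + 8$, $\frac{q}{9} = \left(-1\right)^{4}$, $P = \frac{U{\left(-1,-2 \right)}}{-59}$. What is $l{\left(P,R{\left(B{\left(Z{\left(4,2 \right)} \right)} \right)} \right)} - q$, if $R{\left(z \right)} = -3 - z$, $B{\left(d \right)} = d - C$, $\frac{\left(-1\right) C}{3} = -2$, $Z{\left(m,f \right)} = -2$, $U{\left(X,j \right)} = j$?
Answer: $- \frac{57}{59} \approx -0.9661$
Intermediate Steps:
$C = 6$ ($C = \left(-3\right) \left(-2\right) = 6$)
$B{\left(d \right)} = -6 + d$ ($B{\left(d \right)} = d - 6 = -6 + d$)
$P = \frac{2}{59}$ ($P = - \frac{2}{-59} = \left(-2\right) \left(- \frac{1}{59}\right) = \frac{2}{59} \approx 0.033898$)
$q = 9$ ($q = 9 \left(-1\right)^{4} = 9 \cdot 1 = 9$)
$l{\left(p,W \right)} = 8 + p$
$l{\left(P,R{\left(B{\left(Z{\left(4,2 \right)} \right)} \right)} \right)} - q = \left(8 + \frac{2}{59}\right) - 9 = \frac{474}{59} - 9 = - \frac{57}{59}$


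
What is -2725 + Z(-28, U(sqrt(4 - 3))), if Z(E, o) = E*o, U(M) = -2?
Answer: -2669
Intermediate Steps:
-2725 + Z(-28, U(sqrt(4 - 3))) = -2725 - 28*(-2) = -2725 + 56 = -2669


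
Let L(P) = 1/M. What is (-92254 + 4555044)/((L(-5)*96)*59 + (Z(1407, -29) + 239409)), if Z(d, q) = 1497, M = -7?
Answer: 15619765/840339 ≈ 18.587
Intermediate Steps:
L(P) = -1/7 (L(P) = 1/(-7) = -1/7)
(-92254 + 4555044)/((L(-5)*96)*59 + (Z(1407, -29) + 239409)) = (-92254 + 4555044)/(-1/7*96*59 + (1497 + 239409)) = 4462790/(-96/7*59 + 240906) = 4462790/(-5664/7 + 240906) = 4462790/(1680678/7) = 4462790*(7/1680678) = 15619765/840339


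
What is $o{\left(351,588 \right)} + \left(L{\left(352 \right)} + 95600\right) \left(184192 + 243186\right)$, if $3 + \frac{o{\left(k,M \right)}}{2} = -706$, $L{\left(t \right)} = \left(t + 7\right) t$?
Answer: $94864238486$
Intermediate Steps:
$L{\left(t \right)} = t \left(7 + t\right)$ ($L{\left(t \right)} = \left(7 + t\right) t = t \left(7 + t\right)$)
$o{\left(k,M \right)} = -1418$ ($o{\left(k,M \right)} = -6 + 2 \left(-706\right) = -6 - 1412 = -1418$)
$o{\left(351,588 \right)} + \left(L{\left(352 \right)} + 95600\right) \left(184192 + 243186\right) = -1418 + \left(352 \left(7 + 352\right) + 95600\right) \left(184192 + 243186\right) = -1418 + \left(352 \cdot 359 + 95600\right) 427378 = -1418 + \left(126368 + 95600\right) 427378 = -1418 + 221968 \cdot 427378 = -1418 + 94864239904 = 94864238486$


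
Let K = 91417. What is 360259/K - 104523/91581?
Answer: 7812566796/2790686759 ≈ 2.7995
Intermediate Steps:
360259/K - 104523/91581 = 360259/91417 - 104523/91581 = 360259*(1/91417) - 104523*1/91581 = 360259/91417 - 34841/30527 = 7812566796/2790686759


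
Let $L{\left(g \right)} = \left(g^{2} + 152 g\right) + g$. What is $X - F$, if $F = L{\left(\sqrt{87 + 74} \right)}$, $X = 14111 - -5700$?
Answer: $19650 - 153 \sqrt{161} \approx 17709.0$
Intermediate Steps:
$L{\left(g \right)} = g^{2} + 153 g$
$X = 19811$ ($X = 14111 + 5700 = 19811$)
$F = \sqrt{161} \left(153 + \sqrt{161}\right)$ ($F = \sqrt{87 + 74} \left(153 + \sqrt{87 + 74}\right) = \sqrt{161} \left(153 + \sqrt{161}\right) \approx 2102.4$)
$X - F = 19811 - \left(161 + 153 \sqrt{161}\right) = 19650 - 153 \sqrt{161}$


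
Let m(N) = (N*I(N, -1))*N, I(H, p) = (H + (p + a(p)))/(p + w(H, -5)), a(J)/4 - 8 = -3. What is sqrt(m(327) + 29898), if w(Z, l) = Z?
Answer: 3*sqrt(423294537)/163 ≈ 378.67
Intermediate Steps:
a(J) = 20 (a(J) = 32 + 4*(-3) = 32 - 12 = 20)
I(H, p) = (20 + H + p)/(H + p) (I(H, p) = (H + (p + 20))/(p + H) = (H + (20 + p))/(H + p) = (20 + H + p)/(H + p))
m(N) = N**2*(19 + N)/(-1 + N) (m(N) = (N*((20 + N - 1)/(N - 1)))*N = (N*((19 + N)/(-1 + N)))*N = (N*(19 + N)/(-1 + N))*N = N**2*(19 + N)/(-1 + N))
sqrt(m(327) + 29898) = sqrt(327**2*(19 + 327)/(-1 + 327) + 29898) = sqrt(106929*346/326 + 29898) = sqrt(106929*(1/326)*346 + 29898) = sqrt(18498717/163 + 29898) = sqrt(23372091/163) = 3*sqrt(423294537)/163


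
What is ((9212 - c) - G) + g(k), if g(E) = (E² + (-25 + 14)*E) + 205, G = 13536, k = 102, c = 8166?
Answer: -3003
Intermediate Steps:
g(E) = 205 + E² - 11*E (g(E) = (E² - 11*E) + 205 = 205 + E² - 11*E)
((9212 - c) - G) + g(k) = ((9212 - 1*8166) - 1*13536) + (205 + 102² - 11*102) = ((9212 - 8166) - 13536) + (205 + 10404 - 1122) = (1046 - 13536) + 9487 = -12490 + 9487 = -3003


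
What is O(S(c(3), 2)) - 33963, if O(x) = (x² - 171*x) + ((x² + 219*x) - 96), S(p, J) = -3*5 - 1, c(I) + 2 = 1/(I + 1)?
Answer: -34315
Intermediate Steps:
c(I) = -2 + 1/(1 + I) (c(I) = -2 + 1/(I + 1) = -2 + 1/(1 + I))
S(p, J) = -16 (S(p, J) = -15 - 1 = -16)
O(x) = -96 + 2*x² + 48*x (O(x) = (x² - 171*x) + (-96 + x² + 219*x) = -96 + 2*x² + 48*x)
O(S(c(3), 2)) - 33963 = (-96 + 2*(-16)² + 48*(-16)) - 33963 = (-96 + 2*256 - 768) - 33963 = (-96 + 512 - 768) - 33963 = -352 - 33963 = -34315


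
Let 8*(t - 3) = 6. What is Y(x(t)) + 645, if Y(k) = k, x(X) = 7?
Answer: 652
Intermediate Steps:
t = 15/4 (t = 3 + (⅛)*6 = 3 + ¾ = 15/4 ≈ 3.7500)
Y(x(t)) + 645 = 7 + 645 = 652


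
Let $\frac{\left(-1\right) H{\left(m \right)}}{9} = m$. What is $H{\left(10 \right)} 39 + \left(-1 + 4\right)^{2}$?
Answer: $-3501$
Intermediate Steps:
$H{\left(m \right)} = - 9 m$
$H{\left(10 \right)} 39 + \left(-1 + 4\right)^{2} = \left(-9\right) 10 \cdot 39 + \left(-1 + 4\right)^{2} = \left(-90\right) 39 + 3^{2} = -3510 + 9 = -3501$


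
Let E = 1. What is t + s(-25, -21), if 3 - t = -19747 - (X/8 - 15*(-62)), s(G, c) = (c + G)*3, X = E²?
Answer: 164337/8 ≈ 20542.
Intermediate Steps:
X = 1 (X = 1² = 1)
s(G, c) = 3*G + 3*c (s(G, c) = (G + c)*3 = 3*G + 3*c)
t = 165441/8 (t = 3 - (-19747 - (1/8 - 15*(-62))) = 3 - (-19747 - (1*(⅛) + 930)) = 3 - (-19747 - (⅛ + 930)) = 3 - (-19747 - 1*7441/8) = 3 - (-19747 - 7441/8) = 3 - 1*(-165417/8) = 3 + 165417/8 = 165441/8 ≈ 20680.)
t + s(-25, -21) = 165441/8 + (3*(-25) + 3*(-21)) = 165441/8 + (-75 - 63) = 165441/8 - 138 = 164337/8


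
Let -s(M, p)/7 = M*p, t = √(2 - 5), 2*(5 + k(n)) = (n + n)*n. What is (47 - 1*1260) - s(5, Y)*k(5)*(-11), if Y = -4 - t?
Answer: 29587 + 7700*I*√3 ≈ 29587.0 + 13337.0*I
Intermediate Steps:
k(n) = -5 + n² (k(n) = -5 + ((n + n)*n)/2 = -5 + ((2*n)*n)/2 = -5 + (2*n²)/2 = -5 + n²)
t = I*√3 (t = √(-3) = I*√3 ≈ 1.732*I)
Y = -4 - I*√3 ≈ -4.0 - 1.732*I
s(M, p) = -7*M*p
(47 - 1*1260) - s(5, Y)*k(5)*(-11) = (47 - 1*1260) - (-7*5*(-4 - I*√3))*(-5 + 5²)*(-11) = (47 - 1260) - (140 + 35*I*√3)*(-5 + 25)*(-11) = -1213 - (140 + 35*I*√3)*20*(-11) = -1213 - (2800 + 700*I*√3)*(-11) = -1213 - (-30800 - 7700*I*√3) = -1213 + (30800 + 7700*I*√3) = 29587 + 7700*I*√3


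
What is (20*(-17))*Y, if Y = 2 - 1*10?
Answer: 2720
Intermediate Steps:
Y = -8 (Y = 2 - 10 = -8)
(20*(-17))*Y = (20*(-17))*(-8) = -340*(-8) = 2720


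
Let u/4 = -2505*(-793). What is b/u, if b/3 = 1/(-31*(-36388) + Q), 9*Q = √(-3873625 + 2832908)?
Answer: 22842567/68247138347855696255 - 9*I*√1040717/272988553391422785020 ≈ 3.347e-13 - 3.3633e-17*I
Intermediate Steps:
Q = I*√1040717/9 (Q = √(-3873625 + 2832908)/9 = √(-1040717)/9 = (I*√1040717)/9 = I*√1040717/9 ≈ 113.35*I)
b = 3/(1128028 + I*√1040717/9) (b = 3/(-31*(-36388) + I*√1040717/9) = 3/(1128028 + I*√1040717/9) ≈ 2.6595e-6 - 2.6724e-10*I)
u = 7945860 (u = 4*(-2505*(-793)) = 4*1986465 = 7945860)
b/u = (274110804/103068221712221 - 27*I*√1040717/103068221712221)/7945860 = (274110804/103068221712221 - 27*I*√1040717/103068221712221)*(1/7945860) = 22842567/68247138347855696255 - 9*I*√1040717/272988553391422785020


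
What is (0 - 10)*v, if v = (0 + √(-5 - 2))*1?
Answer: -10*I*√7 ≈ -26.458*I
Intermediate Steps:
v = I*√7 (v = (0 + √(-7))*1 = (0 + I*√7)*1 = (I*√7)*1 = I*√7 ≈ 2.6458*I)
(0 - 10)*v = (0 - 10)*(I*√7) = -10*I*√7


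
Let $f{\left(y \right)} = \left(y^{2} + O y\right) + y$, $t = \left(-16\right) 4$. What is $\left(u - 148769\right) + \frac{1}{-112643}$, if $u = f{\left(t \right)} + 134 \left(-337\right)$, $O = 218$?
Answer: $- \frac{22961937622}{112643} \approx -2.0385 \cdot 10^{5}$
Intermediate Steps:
$t = -64$
$f{\left(y \right)} = y^{2} + 219 y$ ($f{\left(y \right)} = \left(y^{2} + 218 y\right) + y = y^{2} + 219 y$)
$u = -55078$ ($u = - 64 \left(219 - 64\right) + 134 \left(-337\right) = \left(-64\right) 155 - 45158 = -9920 - 45158 = -55078$)
$\left(u - 148769\right) + \frac{1}{-112643} = \left(-55078 - 148769\right) + \frac{1}{-112643} = -203847 - \frac{1}{112643} = - \frac{22961937622}{112643}$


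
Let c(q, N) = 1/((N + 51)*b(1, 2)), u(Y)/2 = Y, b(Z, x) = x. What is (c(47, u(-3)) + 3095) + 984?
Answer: 367111/90 ≈ 4079.0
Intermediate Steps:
u(Y) = 2*Y
c(q, N) = 1/(2*(51 + N)) (c(q, N) = 1/((N + 51)*2) = (½)/(51 + N) = 1/(2*(51 + N)))
(c(47, u(-3)) + 3095) + 984 = (1/(2*(51 + 2*(-3))) + 3095) + 984 = (1/(2*(51 - 6)) + 3095) + 984 = ((½)/45 + 3095) + 984 = ((½)*(1/45) + 3095) + 984 = (1/90 + 3095) + 984 = 278551/90 + 984 = 367111/90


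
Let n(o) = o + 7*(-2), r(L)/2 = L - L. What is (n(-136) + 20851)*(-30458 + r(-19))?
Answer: -630511058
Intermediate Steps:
r(L) = 0 (r(L) = 2*(L - L) = 2*0 = 0)
n(o) = -14 + o (n(o) = o - 14 = -14 + o)
(n(-136) + 20851)*(-30458 + r(-19)) = ((-14 - 136) + 20851)*(-30458 + 0) = (-150 + 20851)*(-30458) = 20701*(-30458) = -630511058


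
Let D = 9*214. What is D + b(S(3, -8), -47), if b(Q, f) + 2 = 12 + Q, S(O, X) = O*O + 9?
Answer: 1954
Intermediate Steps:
D = 1926
S(O, X) = 9 + O² (S(O, X) = O² + 9 = 9 + O²)
b(Q, f) = 10 + Q (b(Q, f) = -2 + (12 + Q) = 10 + Q)
D + b(S(3, -8), -47) = 1926 + (10 + (9 + 3²)) = 1926 + (10 + (9 + 9)) = 1926 + (10 + 18) = 1926 + 28 = 1954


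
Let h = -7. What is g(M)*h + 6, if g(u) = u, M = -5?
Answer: 41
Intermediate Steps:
g(M)*h + 6 = -5*(-7) + 6 = 35 + 6 = 41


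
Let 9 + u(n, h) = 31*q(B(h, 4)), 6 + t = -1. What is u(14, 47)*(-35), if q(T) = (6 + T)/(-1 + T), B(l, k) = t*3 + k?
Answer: -6265/18 ≈ -348.06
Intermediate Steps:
t = -7 (t = -6 - 1 = -7)
B(l, k) = -21 + k (B(l, k) = -7*3 + k = -21 + k)
q(T) = (6 + T)/(-1 + T)
u(n, h) = 179/18 (u(n, h) = -9 + 31*((6 + (-21 + 4))/(-1 + (-21 + 4))) = -9 + 31*((6 - 17)/(-1 - 17)) = -9 + 31*(-11/(-18)) = -9 + 31*(-1/18*(-11)) = -9 + 31*(11/18) = -9 + 341/18 = 179/18)
u(14, 47)*(-35) = (179/18)*(-35) = -6265/18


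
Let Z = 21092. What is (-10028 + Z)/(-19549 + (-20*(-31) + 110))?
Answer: -3688/6273 ≈ -0.58792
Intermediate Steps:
(-10028 + Z)/(-19549 + (-20*(-31) + 110)) = (-10028 + 21092)/(-19549 + (-20*(-31) + 110)) = 11064/(-19549 + (620 + 110)) = 11064/(-19549 + 730) = 11064/(-18819) = 11064*(-1/18819) = -3688/6273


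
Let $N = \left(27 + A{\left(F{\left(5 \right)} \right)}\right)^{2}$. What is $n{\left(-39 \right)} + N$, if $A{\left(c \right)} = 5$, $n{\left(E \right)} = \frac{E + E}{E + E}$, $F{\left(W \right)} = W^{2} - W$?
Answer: $1025$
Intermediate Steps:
$n{\left(E \right)} = 1$ ($n{\left(E \right)} = \frac{2 E}{2 E} = 2 E \frac{1}{2 E} = 1$)
$N = 1024$ ($N = \left(27 + 5\right)^{2} = 32^{2} = 1024$)
$n{\left(-39 \right)} + N = 1 + 1024 = 1025$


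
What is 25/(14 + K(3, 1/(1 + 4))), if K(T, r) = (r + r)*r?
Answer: 625/352 ≈ 1.7756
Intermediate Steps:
K(T, r) = 2*r**2 (K(T, r) = (2*r)*r = 2*r**2)
25/(14 + K(3, 1/(1 + 4))) = 25/(14 + 2*(1/(1 + 4))**2) = 25/(14 + 2*(1/5)**2) = 25/(14 + 2*(1/25)) = 25/(14 + 2/25) = 25/(352/25) = 25*(25/352) = 625/352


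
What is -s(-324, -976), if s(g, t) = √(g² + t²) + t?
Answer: 976 - 4*√66097 ≈ -52.373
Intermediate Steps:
s(g, t) = t + √(g² + t²)
-s(-324, -976) = -(-976 + √((-324)² + (-976)²)) = -(-976 + √(104976 + 952576)) = -(-976 + √1057552) = -(-976 + 4*√66097) = 976 - 4*√66097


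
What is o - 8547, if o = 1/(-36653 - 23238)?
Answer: -511888378/59891 ≈ -8547.0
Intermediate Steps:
o = -1/59891 (o = 1/(-59891) = -1/59891 ≈ -1.6697e-5)
o - 8547 = -1/59891 - 8547 = -511888378/59891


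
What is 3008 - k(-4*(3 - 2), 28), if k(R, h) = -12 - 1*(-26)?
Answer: 2994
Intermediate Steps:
k(R, h) = 14 (k(R, h) = -12 + 26 = 14)
3008 - k(-4*(3 - 2), 28) = 3008 - 1*14 = 3008 - 14 = 2994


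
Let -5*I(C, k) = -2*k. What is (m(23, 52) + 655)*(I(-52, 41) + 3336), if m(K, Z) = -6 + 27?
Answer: 11331112/5 ≈ 2.2662e+6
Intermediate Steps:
I(C, k) = 2*k/5 (I(C, k) = -(-2)*k/5 = 2*k/5)
m(K, Z) = 21
(m(23, 52) + 655)*(I(-52, 41) + 3336) = (21 + 655)*((2/5)*41 + 3336) = 676*(82/5 + 3336) = 676*(16762/5) = 11331112/5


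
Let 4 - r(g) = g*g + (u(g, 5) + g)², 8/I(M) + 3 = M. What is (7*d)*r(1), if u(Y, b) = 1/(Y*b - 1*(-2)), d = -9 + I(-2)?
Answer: -4399/35 ≈ -125.69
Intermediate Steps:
I(M) = 8/(-3 + M)
d = -53/5 (d = -9 + 8/(-3 - 2) = -9 + 8/(-5) = -9 + 8*(-⅕) = -9 - 8/5 = -53/5 ≈ -10.600)
u(Y, b) = 1/(2 + Y*b) (u(Y, b) = 1/(Y*b + 2) = 1/(2 + Y*b))
r(g) = 4 - g² - (g + 1/(2 + 5*g))² (r(g) = 4 - (g*g + (1/(2 + g*5) + g)²) = 4 - (g² + (1/(2 + 5*g) + g)²) = 4 - (g² + (g + 1/(2 + 5*g))²) = 4 + (-g² - (g + 1/(2 + 5*g))²) = 4 - g² - (g + 1/(2 + 5*g))²)
(7*d)*r(1) = (7*(-53/5))*(4 - 1*1² - (1 + 2*1 + 5*1²)²/(2 + 5*1)²) = -371*(4 - 1*1 - (1 + 2 + 5*1)²/(2 + 5)²)/5 = -371*(4 - 1 - 1*(1 + 2 + 5)²/7²)/5 = -371*(4 - 1 - 1*1/49*8²)/5 = -371*(4 - 1 - 1*1/49*64)/5 = -371*(4 - 1 - 64/49)/5 = -371/5*83/49 = -4399/35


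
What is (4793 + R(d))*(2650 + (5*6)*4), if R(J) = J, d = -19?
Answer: 13223980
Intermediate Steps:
(4793 + R(d))*(2650 + (5*6)*4) = (4793 - 19)*(2650 + (5*6)*4) = 4774*(2650 + 30*4) = 4774*(2650 + 120) = 4774*2770 = 13223980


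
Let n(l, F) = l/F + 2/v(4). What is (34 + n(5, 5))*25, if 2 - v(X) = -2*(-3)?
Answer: 1725/2 ≈ 862.50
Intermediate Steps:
v(X) = -4 (v(X) = 2 - (-2)*(-3) = 2 - 1*6 = 2 - 6 = -4)
n(l, F) = -½ + l/F (n(l, F) = l/F + 2/(-4) = l/F + 2*(-¼) = l/F - ½ = -½ + l/F)
(34 + n(5, 5))*25 = (34 + (5 - ½*5)/5)*25 = (34 + (5 - 5/2)/5)*25 = (34 + (⅕)*(5/2))*25 = (34 + ½)*25 = (69/2)*25 = 1725/2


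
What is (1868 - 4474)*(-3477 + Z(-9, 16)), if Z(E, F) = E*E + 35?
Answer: 8758766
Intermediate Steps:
Z(E, F) = 35 + E**2 (Z(E, F) = E**2 + 35 = 35 + E**2)
(1868 - 4474)*(-3477 + Z(-9, 16)) = (1868 - 4474)*(-3477 + (35 + (-9)**2)) = -2606*(-3477 + (35 + 81)) = -2606*(-3477 + 116) = -2606*(-3361) = 8758766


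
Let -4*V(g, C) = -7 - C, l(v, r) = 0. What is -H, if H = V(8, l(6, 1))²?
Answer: -49/16 ≈ -3.0625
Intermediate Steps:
V(g, C) = 7/4 + C/4 (V(g, C) = -(-7 - C)/4 = 7/4 + C/4)
H = 49/16 (H = (7/4 + (¼)*0)² = (7/4 + 0)² = (7/4)² = 49/16 ≈ 3.0625)
-H = -1*49/16 = -49/16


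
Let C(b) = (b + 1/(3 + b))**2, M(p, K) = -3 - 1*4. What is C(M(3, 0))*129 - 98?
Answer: 106921/16 ≈ 6682.6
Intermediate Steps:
M(p, K) = -7 (M(p, K) = -3 - 4 = -7)
C(M(3, 0))*129 - 98 = ((1 + (-7)**2 + 3*(-7))**2/(3 - 7)**2)*129 - 98 = ((1 + 49 - 21)**2/(-4)**2)*129 - 98 = ((1/16)*29**2)*129 - 98 = ((1/16)*841)*129 - 98 = (841/16)*129 - 98 = 108489/16 - 98 = 106921/16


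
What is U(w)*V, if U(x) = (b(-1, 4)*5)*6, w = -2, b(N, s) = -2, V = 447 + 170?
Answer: -37020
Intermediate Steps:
V = 617
U(x) = -60 (U(x) = -2*5*6 = -10*6 = -60)
U(w)*V = -60*617 = -37020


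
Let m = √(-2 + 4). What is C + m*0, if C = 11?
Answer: 11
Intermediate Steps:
m = √2 ≈ 1.4142
C + m*0 = 11 + √2*0 = 11 + 0 = 11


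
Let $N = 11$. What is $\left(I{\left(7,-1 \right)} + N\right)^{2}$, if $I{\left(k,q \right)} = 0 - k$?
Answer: $16$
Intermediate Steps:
$I{\left(k,q \right)} = - k$
$\left(I{\left(7,-1 \right)} + N\right)^{2} = \left(\left(-1\right) 7 + 11\right)^{2} = \left(-7 + 11\right)^{2} = 4^{2} = 16$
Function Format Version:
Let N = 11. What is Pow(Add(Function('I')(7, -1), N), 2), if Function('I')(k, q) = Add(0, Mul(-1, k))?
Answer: 16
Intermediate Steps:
Function('I')(k, q) = Mul(-1, k)
Pow(Add(Function('I')(7, -1), N), 2) = Pow(Add(Mul(-1, 7), 11), 2) = Pow(Add(-7, 11), 2) = Pow(4, 2) = 16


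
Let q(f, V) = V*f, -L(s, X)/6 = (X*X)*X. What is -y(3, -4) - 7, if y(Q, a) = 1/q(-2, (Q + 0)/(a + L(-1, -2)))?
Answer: ⅓ ≈ 0.33333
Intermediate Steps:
L(s, X) = -6*X³ (L(s, X) = -6*X*X*X = -6*X²*X = -6*X³)
y(Q, a) = -(48 + a)/(2*Q) (y(Q, a) = 1/(((Q + 0)/(a - 6*(-2)³))*(-2)) = 1/((Q/(a - 6*(-8)))*(-2)) = 1/((Q/(a + 48))*(-2)) = 1/((Q/(48 + a))*(-2)) = 1/(-2*Q/(48 + a)) = -(48 + a)/(2*Q))
-y(3, -4) - 7 = -(-48 - 1*(-4))/(2*3) - 7 = -(-48 + 4)/(2*3) - 7 = -(-44)/(2*3) - 7 = -1*(-22/3) - 7 = 22/3 - 7 = ⅓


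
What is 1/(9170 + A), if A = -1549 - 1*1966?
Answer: 1/5655 ≈ 0.00017683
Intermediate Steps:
A = -3515 (A = -1549 - 1966 = -3515)
1/(9170 + A) = 1/(9170 - 3515) = 1/5655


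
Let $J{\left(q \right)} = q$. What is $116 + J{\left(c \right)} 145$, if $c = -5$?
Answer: $-609$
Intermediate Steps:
$116 + J{\left(c \right)} 145 = 116 - 725 = -609$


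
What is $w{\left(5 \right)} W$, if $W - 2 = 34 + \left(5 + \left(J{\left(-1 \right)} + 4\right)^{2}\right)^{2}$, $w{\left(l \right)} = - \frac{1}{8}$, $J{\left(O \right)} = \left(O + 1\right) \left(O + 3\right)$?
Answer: $- \frac{477}{8} \approx -59.625$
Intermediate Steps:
$J{\left(O \right)} = \left(1 + O\right) \left(3 + O\right)$
$w{\left(l \right)} = - \frac{1}{8}$ ($w{\left(l \right)} = \left(-1\right) \frac{1}{8} = - \frac{1}{8}$)
$W = 477$ ($W = 2 + \left(34 + \left(5 + \left(\left(3 + \left(-1\right)^{2} + 4 \left(-1\right)\right) + 4\right)^{2}\right)^{2}\right) = 2 + \left(34 + \left(5 + \left(\left(3 + 1 - 4\right) + 4\right)^{2}\right)^{2}\right) = 2 + \left(34 + \left(5 + \left(0 + 4\right)^{2}\right)^{2}\right) = 2 + \left(34 + \left(5 + 4^{2}\right)^{2}\right) = 2 + \left(34 + \left(5 + 16\right)^{2}\right) = 2 + \left(34 + 21^{2}\right) = 2 + \left(34 + 441\right) = 2 + 475 = 477$)
$w{\left(5 \right)} W = \left(- \frac{1}{8}\right) 477 = - \frac{477}{8}$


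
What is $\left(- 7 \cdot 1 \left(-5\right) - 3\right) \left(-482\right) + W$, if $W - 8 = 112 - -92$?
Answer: $-15212$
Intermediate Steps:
$W = 212$ ($W = 8 + \left(112 - -92\right) = 8 + \left(112 + 92\right) = 8 + 204 = 212$)
$\left(- 7 \cdot 1 \left(-5\right) - 3\right) \left(-482\right) + W = \left(- 7 \cdot 1 \left(-5\right) - 3\right) \left(-482\right) + 212 = \left(\left(-7\right) \left(-5\right) - 3\right) \left(-482\right) + 212 = \left(35 - 3\right) \left(-482\right) + 212 = 32 \left(-482\right) + 212 = -15424 + 212 = -15212$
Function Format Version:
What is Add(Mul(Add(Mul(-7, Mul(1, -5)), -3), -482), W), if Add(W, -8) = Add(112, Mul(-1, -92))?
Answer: -15212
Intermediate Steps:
W = 212 (W = Add(8, Add(112, Mul(-1, -92))) = Add(8, Add(112, 92)) = Add(8, 204) = 212)
Add(Mul(Add(Mul(-7, Mul(1, -5)), -3), -482), W) = Add(Mul(Add(Mul(-7, Mul(1, -5)), -3), -482), 212) = Add(Mul(Add(Mul(-7, -5), -3), -482), 212) = Add(Mul(Add(35, -3), -482), 212) = Add(Mul(32, -482), 212) = Add(-15424, 212) = -15212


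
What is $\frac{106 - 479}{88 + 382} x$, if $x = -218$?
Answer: $\frac{40657}{235} \approx 173.01$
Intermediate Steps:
$\frac{106 - 479}{88 + 382} x = \frac{106 - 479}{88 + 382} \left(-218\right) = - \frac{373}{470} \left(-218\right) = \left(-373\right) \frac{1}{470} \left(-218\right) = \left(- \frac{373}{470}\right) \left(-218\right) = \frac{40657}{235}$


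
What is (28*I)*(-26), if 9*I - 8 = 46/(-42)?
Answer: -15080/27 ≈ -558.52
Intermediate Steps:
I = 145/189 (I = 8/9 + (46/(-42))/9 = 8/9 + (46*(-1/42))/9 = 8/9 + (⅑)*(-23/21) = 8/9 - 23/189 = 145/189 ≈ 0.76720)
(28*I)*(-26) = (28*(145/189))*(-26) = (580/27)*(-26) = -15080/27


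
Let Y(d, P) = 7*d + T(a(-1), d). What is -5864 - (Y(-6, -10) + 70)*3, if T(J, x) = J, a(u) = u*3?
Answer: -5939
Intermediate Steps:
a(u) = 3*u
Y(d, P) = -3 + 7*d (Y(d, P) = 7*d + 3*(-1) = 7*d - 3 = -3 + 7*d)
-5864 - (Y(-6, -10) + 70)*3 = -5864 - ((-3 + 7*(-6)) + 70)*3 = -5864 - ((-3 - 42) + 70)*3 = -5864 - (-45 + 70)*3 = -5864 - 25*3 = -5864 - 1*75 = -5864 - 75 = -5939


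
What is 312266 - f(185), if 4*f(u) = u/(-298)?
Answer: 372221257/1192 ≈ 3.1227e+5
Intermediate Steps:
f(u) = -u/1192 (f(u) = (u/(-298))/4 = (u*(-1/298))/4 = (-u/298)/4 = -u/1192)
312266 - f(185) = 312266 - (-1)*185/1192 = 312266 - 1*(-185/1192) = 312266 + 185/1192 = 372221257/1192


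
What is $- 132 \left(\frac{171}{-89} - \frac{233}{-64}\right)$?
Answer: $- \frac{323169}{1424} \approx -226.94$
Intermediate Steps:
$- 132 \left(\frac{171}{-89} - \frac{233}{-64}\right) = - 132 \left(171 \left(- \frac{1}{89}\right) - - \frac{233}{64}\right) = - 132 \left(- \frac{171}{89} + \frac{233}{64}\right) = \left(-132\right) \frac{9793}{5696} = - \frac{323169}{1424}$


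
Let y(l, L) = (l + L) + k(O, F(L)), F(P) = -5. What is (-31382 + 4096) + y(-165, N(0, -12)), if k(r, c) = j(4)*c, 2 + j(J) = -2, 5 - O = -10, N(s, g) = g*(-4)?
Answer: -27383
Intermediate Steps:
N(s, g) = -4*g
O = 15 (O = 5 - 1*(-10) = 5 + 10 = 15)
j(J) = -4 (j(J) = -2 - 2 = -4)
k(r, c) = -4*c
y(l, L) = 20 + L + l (y(l, L) = (l + L) - 4*(-5) = (L + l) + 20 = 20 + L + l)
(-31382 + 4096) + y(-165, N(0, -12)) = (-31382 + 4096) + (20 - 4*(-12) - 165) = -27286 + (20 + 48 - 165) = -27286 - 97 = -27383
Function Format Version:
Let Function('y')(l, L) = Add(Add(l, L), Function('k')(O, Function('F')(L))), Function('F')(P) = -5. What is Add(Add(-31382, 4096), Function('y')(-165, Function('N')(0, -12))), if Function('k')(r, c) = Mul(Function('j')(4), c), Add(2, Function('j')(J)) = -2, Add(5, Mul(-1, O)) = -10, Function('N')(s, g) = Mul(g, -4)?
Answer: -27383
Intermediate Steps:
Function('N')(s, g) = Mul(-4, g)
O = 15 (O = Add(5, Mul(-1, -10)) = Add(5, 10) = 15)
Function('j')(J) = -4 (Function('j')(J) = Add(-2, -2) = -4)
Function('k')(r, c) = Mul(-4, c)
Function('y')(l, L) = Add(20, L, l) (Function('y')(l, L) = Add(Add(l, L), Mul(-4, -5)) = Add(Add(L, l), 20) = Add(20, L, l))
Add(Add(-31382, 4096), Function('y')(-165, Function('N')(0, -12))) = Add(Add(-31382, 4096), Add(20, Mul(-4, -12), -165)) = Add(-27286, Add(20, 48, -165)) = Add(-27286, -97) = -27383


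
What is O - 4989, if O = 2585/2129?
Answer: -10618996/2129 ≈ -4987.8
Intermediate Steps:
O = 2585/2129 (O = 2585*(1/2129) = 2585/2129 ≈ 1.2142)
O - 4989 = 2585/2129 - 4989 = -10618996/2129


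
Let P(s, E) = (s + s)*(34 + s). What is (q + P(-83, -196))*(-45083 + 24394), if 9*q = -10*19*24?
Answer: -473405698/3 ≈ -1.5780e+8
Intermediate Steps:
P(s, E) = 2*s*(34 + s) (P(s, E) = (2*s)*(34 + s) = 2*s*(34 + s))
q = -1520/3 (q = (-10*19*24)/9 = (-190*24)/9 = (⅑)*(-4560) = -1520/3 ≈ -506.67)
(q + P(-83, -196))*(-45083 + 24394) = (-1520/3 + 2*(-83)*(34 - 83))*(-45083 + 24394) = (-1520/3 + 2*(-83)*(-49))*(-20689) = (-1520/3 + 8134)*(-20689) = (22882/3)*(-20689) = -473405698/3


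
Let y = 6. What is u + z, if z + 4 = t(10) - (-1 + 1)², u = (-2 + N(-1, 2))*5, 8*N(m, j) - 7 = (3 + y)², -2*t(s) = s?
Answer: 36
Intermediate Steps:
t(s) = -s/2
N(m, j) = 11 (N(m, j) = 7/8 + (3 + 6)²/8 = 7/8 + (⅛)*9² = 7/8 + (⅛)*81 = 7/8 + 81/8 = 11)
u = 45 (u = (-2 + 11)*5 = 9*5 = 45)
z = -9 (z = -4 + (-½*10 - (-1 + 1)²) = -4 + (-5 - 1*0²) = -4 + (-5 - 1*0) = -4 + (-5 + 0) = -4 - 5 = -9)
u + z = 45 - 9 = 36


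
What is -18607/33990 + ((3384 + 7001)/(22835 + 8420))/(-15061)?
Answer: -1751851006007/3200033110890 ≈ -0.54745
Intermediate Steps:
-18607/33990 + ((3384 + 7001)/(22835 + 8420))/(-15061) = -18607*1/33990 + (10385/31255)*(-1/15061) = -18607/33990 + (10385*(1/31255))*(-1/15061) = -18607/33990 + (2077/6251)*(-1/15061) = -18607/33990 - 2077/94146311 = -1751851006007/3200033110890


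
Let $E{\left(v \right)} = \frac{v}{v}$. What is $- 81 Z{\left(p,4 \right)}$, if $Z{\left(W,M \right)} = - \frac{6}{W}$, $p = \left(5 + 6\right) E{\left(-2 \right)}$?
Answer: $\frac{486}{11} \approx 44.182$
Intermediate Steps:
$E{\left(v \right)} = 1$
$p = 11$ ($p = \left(5 + 6\right) 1 = 11 \cdot 1 = 11$)
$- 81 Z{\left(p,4 \right)} = - 81 \left(- \frac{6}{11}\right) = - 81 \left(\left(-6\right) \frac{1}{11}\right) = \left(-81\right) \left(- \frac{6}{11}\right) = \frac{486}{11}$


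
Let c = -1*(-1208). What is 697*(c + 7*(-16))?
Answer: 763912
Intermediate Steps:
c = 1208
697*(c + 7*(-16)) = 697*(1208 + 7*(-16)) = 697*(1208 - 112) = 697*1096 = 763912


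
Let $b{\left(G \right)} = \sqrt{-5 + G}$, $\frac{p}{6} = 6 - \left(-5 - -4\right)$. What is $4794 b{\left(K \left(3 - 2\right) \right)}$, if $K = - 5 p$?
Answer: $4794 i \sqrt{215} \approx 70294.0 i$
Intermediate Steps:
$p = 42$ ($p = 6 \left(6 - \left(-5 - -4\right)\right) = 6 \left(6 - \left(-5 + 4\right)\right) = 6 \left(6 - -1\right) = 6 \left(6 + 1\right) = 6 \cdot 7 = 42$)
$K = -210$ ($K = \left(-5\right) 42 = -210$)
$4794 b{\left(K \left(3 - 2\right) \right)} = 4794 \sqrt{-5 - 210 \left(3 - 2\right)} = 4794 \sqrt{-5 - 210} = 4794 \sqrt{-215} = 4794 i \sqrt{215}$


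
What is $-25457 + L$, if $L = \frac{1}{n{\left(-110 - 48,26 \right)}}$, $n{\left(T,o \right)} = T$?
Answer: $- \frac{4022207}{158} \approx -25457.0$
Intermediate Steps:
$L = - \frac{1}{158}$ ($L = \frac{1}{-110 - 48} = \frac{1}{-158} = - \frac{1}{158} \approx -0.0063291$)
$-25457 + L = -25457 - \frac{1}{158} = - \frac{4022207}{158}$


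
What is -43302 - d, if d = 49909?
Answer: -93211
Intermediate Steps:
-43302 - d = -43302 - 1*49909 = -43302 - 49909 = -93211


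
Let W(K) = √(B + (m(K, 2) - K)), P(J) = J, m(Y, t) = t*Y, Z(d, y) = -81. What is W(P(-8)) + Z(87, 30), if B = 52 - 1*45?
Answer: -81 + I ≈ -81.0 + 1.0*I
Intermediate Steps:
m(Y, t) = Y*t
B = 7 (B = 52 - 45 = 7)
W(K) = √(7 + K) (W(K) = √(7 + (K*2 - K)) = √(7 + (2*K - K)) = √(7 + K))
W(P(-8)) + Z(87, 30) = √(7 - 8) - 81 = √(-1) - 81 = I - 81 = -81 + I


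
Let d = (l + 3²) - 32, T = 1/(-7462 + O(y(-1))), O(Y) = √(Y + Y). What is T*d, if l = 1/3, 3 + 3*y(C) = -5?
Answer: 126854/41761087 + 68*I*√3/125283261 ≈ 0.0030376 + 9.4011e-7*I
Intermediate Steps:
y(C) = -8/3 (y(C) = -1 + (⅓)*(-5) = -1 - 5/3 = -8/3)
O(Y) = √2*√Y (O(Y) = √(2*Y) = √2*√Y)
l = ⅓ ≈ 0.33333
T = 1/(-7462 + 4*I*√3/3) (T = 1/(-7462 + √2*√(-8/3)) = 1/(-7462 + √2*(2*I*√6/3)) = 1/(-7462 + 4*I*√3/3) ≈ -0.00013401 - 4.15e-8*I)
d = -68/3 (d = (⅓ + 3²) - 32 = (⅓ + 9) - 32 = 28/3 - 32 = -68/3 ≈ -22.667)
T*d = (-11193/83522174 - I*√3/41761087)*(-68/3) = 126854/41761087 + 68*I*√3/125283261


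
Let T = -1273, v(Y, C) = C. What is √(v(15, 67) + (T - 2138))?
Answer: 4*I*√209 ≈ 57.827*I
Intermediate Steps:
√(v(15, 67) + (T - 2138)) = √(67 + (-1273 - 2138)) = √(67 - 3411) = √(-3344) = 4*I*√209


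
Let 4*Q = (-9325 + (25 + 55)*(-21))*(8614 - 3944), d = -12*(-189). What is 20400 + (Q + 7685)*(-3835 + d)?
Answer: 40242645735/2 ≈ 2.0121e+10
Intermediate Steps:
d = 2268
Q = -25696675/2 (Q = ((-9325 + (25 + 55)*(-21))*(8614 - 3944))/4 = ((-9325 + 80*(-21))*4670)/4 = ((-9325 - 1680)*4670)/4 = (-11005*4670)/4 = (¼)*(-51393350) = -25696675/2 ≈ -1.2848e+7)
20400 + (Q + 7685)*(-3835 + d) = 20400 + (-25696675/2 + 7685)*(-3835 + 2268) = 20400 - 25681305/2*(-1567) = 20400 + 40242604935/2 = 40242645735/2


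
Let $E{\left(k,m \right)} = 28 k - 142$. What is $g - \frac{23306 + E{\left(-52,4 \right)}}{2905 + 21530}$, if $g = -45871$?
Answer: $- \frac{41514059}{905} \approx -45872.0$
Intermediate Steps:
$E{\left(k,m \right)} = -142 + 28 k$
$g - \frac{23306 + E{\left(-52,4 \right)}}{2905 + 21530} = -45871 - \frac{23306 + \left(-142 + 28 \left(-52\right)\right)}{2905 + 21530} = -45871 - \frac{23306 - 1598}{24435} = -45871 - \left(23306 - 1598\right) \frac{1}{24435} = -45871 - 21708 \cdot \frac{1}{24435} = -45871 - \frac{804}{905} = - \frac{41514059}{905}$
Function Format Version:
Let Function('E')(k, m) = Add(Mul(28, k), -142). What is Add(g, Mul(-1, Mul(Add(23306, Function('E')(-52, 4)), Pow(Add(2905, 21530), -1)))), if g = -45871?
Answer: Rational(-41514059, 905) ≈ -45872.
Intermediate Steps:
Function('E')(k, m) = Add(-142, Mul(28, k))
Add(g, Mul(-1, Mul(Add(23306, Function('E')(-52, 4)), Pow(Add(2905, 21530), -1)))) = Add(-45871, Mul(-1, Mul(Add(23306, Add(-142, Mul(28, -52))), Pow(Add(2905, 21530), -1)))) = Add(-45871, Mul(-1, Mul(Add(23306, Add(-142, -1456)), Pow(24435, -1)))) = Add(-45871, Mul(-1, Mul(Add(23306, -1598), Rational(1, 24435)))) = Add(-45871, Mul(-1, Mul(21708, Rational(1, 24435)))) = Add(-45871, Mul(-1, Rational(804, 905))) = Add(-45871, Rational(-804, 905)) = Rational(-41514059, 905)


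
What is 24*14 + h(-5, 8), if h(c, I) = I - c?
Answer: 349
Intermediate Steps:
24*14 + h(-5, 8) = 24*14 + (8 - 1*(-5)) = 336 + (8 + 5) = 336 + 13 = 349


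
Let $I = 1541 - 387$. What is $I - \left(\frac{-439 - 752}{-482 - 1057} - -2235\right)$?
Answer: $- \frac{554950}{513} \approx -1081.8$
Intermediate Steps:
$I = 1154$
$I - \left(\frac{-439 - 752}{-482 - 1057} - -2235\right) = 1154 - \left(\frac{-439 - 752}{-482 - 1057} - -2235\right) = 1154 - \left(- \frac{1191}{-1539} + 2235\right) = 1154 - \left(\left(-1191\right) \left(- \frac{1}{1539}\right) + 2235\right) = 1154 - \left(\frac{397}{513} + 2235\right) = 1154 - \frac{1146952}{513} = - \frac{554950}{513}$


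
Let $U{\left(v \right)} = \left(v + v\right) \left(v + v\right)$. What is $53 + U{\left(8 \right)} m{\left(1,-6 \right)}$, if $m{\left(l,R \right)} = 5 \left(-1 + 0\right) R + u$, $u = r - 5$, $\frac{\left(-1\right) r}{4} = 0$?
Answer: $6453$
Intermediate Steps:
$U{\left(v \right)} = 4 v^{2}$ ($U{\left(v \right)} = 2 v 2 v = 4 v^{2}$)
$r = 0$ ($r = \left(-4\right) 0 = 0$)
$u = -5$ ($u = 0 - 5 = -5$)
$m{\left(l,R \right)} = -5 - 5 R$ ($m{\left(l,R \right)} = 5 \left(-1 + 0\right) R - 5 = 5 \left(-1\right) R - 5 = - 5 R - 5 = -5 - 5 R$)
$53 + U{\left(8 \right)} m{\left(1,-6 \right)} = 53 + 4 \cdot 8^{2} \left(-5 - -30\right) = 53 + 4 \cdot 64 \left(-5 + 30\right) = 53 + 256 \cdot 25 = 53 + 6400 = 6453$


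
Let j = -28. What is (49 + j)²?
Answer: 441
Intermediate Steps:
(49 + j)² = (49 - 28)² = 21² = 441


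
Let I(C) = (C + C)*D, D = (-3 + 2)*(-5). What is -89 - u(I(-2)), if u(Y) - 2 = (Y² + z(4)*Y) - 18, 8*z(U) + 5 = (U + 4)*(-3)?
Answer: -1091/2 ≈ -545.50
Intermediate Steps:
D = 5 (D = -1*(-5) = 5)
z(U) = -17/8 - 3*U/8 (z(U) = -5/8 + ((U + 4)*(-3))/8 = -5/8 + ((4 + U)*(-3))/8 = -5/8 + (-12 - 3*U)/8 = -5/8 + (-3/2 - 3*U/8) = -17/8 - 3*U/8)
I(C) = 10*C (I(C) = (C + C)*5 = (2*C)*5 = 10*C)
u(Y) = -16 + Y² - 29*Y/8 (u(Y) = 2 + ((Y² + (-17/8 - 3/8*4)*Y) - 18) = 2 + ((Y² + (-17/8 - 3/2)*Y) - 18) = 2 + ((Y² - 29*Y/8) - 18) = 2 + (-18 + Y² - 29*Y/8) = -16 + Y² - 29*Y/8)
-89 - u(I(-2)) = -89 - (-16 + (10*(-2))² - 145*(-2)/4) = -89 - (-16 + (-20)² - 29/8*(-20)) = -89 - (-16 + 400 + 145/2) = -89 - 1*913/2 = -89 - 913/2 = -1091/2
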